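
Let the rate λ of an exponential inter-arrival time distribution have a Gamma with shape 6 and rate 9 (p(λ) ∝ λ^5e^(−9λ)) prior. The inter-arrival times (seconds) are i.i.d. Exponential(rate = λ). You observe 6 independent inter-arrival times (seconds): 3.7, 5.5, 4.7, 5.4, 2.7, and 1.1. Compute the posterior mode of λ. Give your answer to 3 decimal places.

λ̂_MAP = 0.343

The Exponential(rate=λ) likelihood is ∝ λ^n e^(−λΣtᵢ). Here n = 6 and Σtᵢ = 3.7 + 5.5 + 4.7 + 5.4 + 2.7 + 1.1 = 23.1.
Posterior ∝ λ^5e^(−9λ) · λ^6e^(−23.1λ) = λ^11e^(−32.1λ), i.e. Gamma(12, 32.1).
Mode = (a−1)/b = 11/32.1 ≈ 0.343.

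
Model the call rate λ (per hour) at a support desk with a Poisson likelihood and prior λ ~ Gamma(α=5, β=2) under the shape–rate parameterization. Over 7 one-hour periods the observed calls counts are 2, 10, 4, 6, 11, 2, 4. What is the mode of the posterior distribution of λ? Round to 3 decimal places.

λ̂_MAP = 4.778

Σxᵢ = 2+10+4+6+11+2+4 = 39, with n = 7.
Posterior ∝ λ^4e^(−2λ) · λ^39e^(−7λ) = λ^43e^(−9λ), i.e. Gamma(shape=44, rate=9).
The mode of a Gamma(a, b) with a ≥ 1 (shape–rate) is (a−1)/b = 43/9 ≈ 4.778.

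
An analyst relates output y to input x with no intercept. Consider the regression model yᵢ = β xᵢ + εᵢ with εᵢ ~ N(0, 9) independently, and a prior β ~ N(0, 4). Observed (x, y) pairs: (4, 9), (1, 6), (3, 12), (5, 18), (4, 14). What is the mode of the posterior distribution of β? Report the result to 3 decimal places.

log p(β | y) = −Σ(yᵢ − βxᵢ)²/(2·9) − β²/(2·4) + const.
Setting the derivative to zero: Σxᵢ(yᵢ − βxᵢ)/9 − β/4 = 0, so β = Σxᵢyᵢ / (Σxᵢ² + σ²/τ²).
Σxᵢyᵢ = 4·9 + 1·6 + 3·12 + 5·18 + 4·14 = 224; Σxᵢ² = 67; σ²/τ² = 2.25.
β̂_MAP = 224 / (67 + 2.25) = 224/69.25 ≈ 3.235.

β̂_MAP = 3.235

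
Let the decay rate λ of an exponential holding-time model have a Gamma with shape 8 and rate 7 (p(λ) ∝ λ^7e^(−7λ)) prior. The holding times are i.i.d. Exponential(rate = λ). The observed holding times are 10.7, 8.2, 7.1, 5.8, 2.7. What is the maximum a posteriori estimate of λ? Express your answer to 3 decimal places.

The Exponential(rate=λ) likelihood is ∝ λ^n e^(−λΣtᵢ). Here n = 5 and Σtᵢ = 10.7 + 8.2 + 7.1 + 5.8 + 2.7 = 34.5.
Posterior ∝ λ^7e^(−7λ) · λ^5e^(−34.5λ) = λ^12e^(−41.5λ), i.e. Gamma(13, 41.5).
Mode = (a−1)/b = 12/41.5 ≈ 0.289.

λ̂_MAP = 0.289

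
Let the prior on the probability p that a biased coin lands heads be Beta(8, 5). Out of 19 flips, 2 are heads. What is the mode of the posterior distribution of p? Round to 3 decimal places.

p̂_MAP = 0.300

Prior: Beta(8, 5).
Data: 2 successes in 19 trials. The binomial likelihood contributes p^2(1−p)^17, so the posterior is Beta(8+2, 5+17) = Beta(10, 22).
For Beta(a, b) with a, b > 1 the mode is (a−1)/(a+b−2) = 9/30 ≈ 0.300.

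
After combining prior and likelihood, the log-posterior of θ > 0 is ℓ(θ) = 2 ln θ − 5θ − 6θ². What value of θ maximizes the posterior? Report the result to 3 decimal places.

ℓ'(θ) = 2/θ − 5 − 12θ. Setting this to zero and multiplying by θ: 12θ² + 5θ − 2 = 0.
θ = (−5 + √(5² + 4·12·2)) / (2·12) = (−5 + √121) / 24 = (−5 + 11)/24 = 1/4.
ℓ''(θ) = −2/θ² − 12 < 0, confirming a maximum.

θ̂_MAP = 0.250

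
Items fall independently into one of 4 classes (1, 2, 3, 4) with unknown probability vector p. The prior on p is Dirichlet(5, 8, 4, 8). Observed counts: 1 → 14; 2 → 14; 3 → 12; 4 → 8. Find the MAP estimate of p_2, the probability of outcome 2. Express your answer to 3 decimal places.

MAP estimate: 0.304

The posterior is Dirichlet(αᵢ + nᵢ) = Dirichlet(19, 22, 16, 16).
For a Dirichlet(a₁,…,a_K) with all aᵢ > 1, the mode has j-th component (aⱼ − 1)/(Σaᵢ − K).
Here Σaᵢ = 73 and K = 4, so p_2 = (22 − 1)/(73 − 4) = 21/69 ≈ 0.304.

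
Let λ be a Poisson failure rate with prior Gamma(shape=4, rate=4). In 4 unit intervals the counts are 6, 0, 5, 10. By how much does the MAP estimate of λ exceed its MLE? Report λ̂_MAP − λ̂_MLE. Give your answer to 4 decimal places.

Σxᵢ = 21. Posterior is Gamma(25, 8); MAP = (25−1)/8 = 24/8 ≈ 3.00000.
MLE = x̄ = 21/4 ≈ 5.25000.
Difference = 24/8 − 21/4 = -9/4 ≈ -2.2500.

MAP − MLE = -2.2500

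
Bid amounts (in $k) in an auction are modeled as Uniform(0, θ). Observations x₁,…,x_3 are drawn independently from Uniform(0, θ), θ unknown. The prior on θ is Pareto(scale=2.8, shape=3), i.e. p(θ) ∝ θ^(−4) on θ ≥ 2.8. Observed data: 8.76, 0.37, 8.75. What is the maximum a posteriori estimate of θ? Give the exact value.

The Uniform(0, θ) likelihood is θ^(−n) for θ ≥ max(xᵢ), zero otherwise. Here max(xᵢ) = 8.76.
Posterior ∝ θ^(−4) · θ^(−3) = θ^(−7) on θ ≥ max(2.8, 8.76) = 8.76.
This density is strictly decreasing in θ, so the posterior mode lies at the lower boundary of the support.

θ̂_MAP = 8.76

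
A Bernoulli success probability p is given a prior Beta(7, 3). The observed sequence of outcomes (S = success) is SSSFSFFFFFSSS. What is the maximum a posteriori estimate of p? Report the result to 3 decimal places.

Prior: Beta(7, 3).
Data: 7 successes in 13 trials (from the sequence). The binomial likelihood contributes p^7(1−p)^6, so the posterior is Beta(7+7, 3+6) = Beta(14, 9).
For Beta(a, b) with a, b > 1 the mode is (a−1)/(a+b−2) = 13/21 ≈ 0.619.

p̂_MAP = 0.619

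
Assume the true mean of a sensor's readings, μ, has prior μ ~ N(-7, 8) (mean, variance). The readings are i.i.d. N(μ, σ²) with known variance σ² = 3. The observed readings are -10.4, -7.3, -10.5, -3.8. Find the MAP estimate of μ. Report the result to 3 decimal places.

μ̂_MAP = -7.914

n = 4; x̄ = ((-10.4) + (-7.3) + (-10.5) + (-3.8))/4 = -32/4 = -8.
For a Normal prior and Normal likelihood with known variance, the posterior is Normal; its mode equals its mean, the precision-weighted average.
Prior precision 1/σ₀² = 1/8 = 0.125; data precision n/σ² = 4/3.
μ̂ = (0.125·(-7) + (4/3)·(-8)) / (0.125 + 4/3) = (-277/24)/(35/24) = -277/35 ≈ -7.914.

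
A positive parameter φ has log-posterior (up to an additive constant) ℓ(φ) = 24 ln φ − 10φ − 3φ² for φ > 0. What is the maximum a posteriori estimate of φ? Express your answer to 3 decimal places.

φ̂_MAP = 1.333

ℓ'(φ) = 24/φ − 10 − 6φ. Setting this to zero and multiplying by φ: 6φ² + 10φ − 24 = 0.
φ = (−10 + √(10² + 4·6·24)) / (2·6) = (−10 + √676) / 12 = (−10 + 26)/12 = 4/3.
ℓ''(φ) = −24/φ² − 6 < 0, confirming a maximum.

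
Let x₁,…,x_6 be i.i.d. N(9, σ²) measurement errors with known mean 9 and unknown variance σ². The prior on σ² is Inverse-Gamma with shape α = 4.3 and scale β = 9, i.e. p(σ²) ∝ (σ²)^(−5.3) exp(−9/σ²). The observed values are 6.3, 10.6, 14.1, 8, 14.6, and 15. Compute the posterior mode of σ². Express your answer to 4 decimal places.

σ̂²_MAP = 7.3627

Sum of squared deviations about the known mean: SS = (6.3−9)² + (10.6−9)² + (14.1−9)² + (8−9)² + (14.6−9)² + (15−9)² = 104.22.
The Normal likelihood contributes (σ²)^(−n/2) exp(−SS/(2σ²)), so the posterior is Inverse-Gamma(α + n/2, β + SS/2) = Inverse-Gamma(7.3, 61.11).
The mode of Inverse-Gamma(a, b) is b/(a+1) = 61.11/8.3 ≈ 7.3627.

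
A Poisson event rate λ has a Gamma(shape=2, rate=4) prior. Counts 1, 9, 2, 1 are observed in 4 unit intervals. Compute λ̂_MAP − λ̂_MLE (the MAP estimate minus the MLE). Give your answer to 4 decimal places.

Σxᵢ = 13. Posterior is Gamma(15, 8); MAP = (15−1)/8 = 14/8 ≈ 1.75000.
MLE = x̄ = 13/4 ≈ 3.25000.
Difference = 14/8 − 13/4 = -3/2 ≈ -1.5000.

MAP − MLE = -1.5000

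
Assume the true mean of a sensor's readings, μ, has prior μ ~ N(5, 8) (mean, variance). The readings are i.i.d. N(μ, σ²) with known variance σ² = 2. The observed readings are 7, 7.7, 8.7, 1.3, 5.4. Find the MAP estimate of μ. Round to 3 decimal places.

μ̂_MAP = 5.971

n = 5; x̄ = (7 + 7.7 + 8.7 + 1.3 + 5.4)/5 = 30.1/5 = 6.02.
For a Normal prior and Normal likelihood with known variance, the posterior is Normal; its mode equals its mean, the precision-weighted average.
Prior precision 1/σ₀² = 1/8 = 0.125; data precision n/σ² = 5/2 = 2.5.
μ̂ = (0.125·5 + 2.5·6.02) / (0.125 + 2.5) = 15.675/2.625 = 209/35 ≈ 5.971.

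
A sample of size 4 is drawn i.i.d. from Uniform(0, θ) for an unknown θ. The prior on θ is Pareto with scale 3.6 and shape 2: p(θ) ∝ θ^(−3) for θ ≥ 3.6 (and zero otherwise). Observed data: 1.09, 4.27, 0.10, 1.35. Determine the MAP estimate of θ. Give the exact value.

The Uniform(0, θ) likelihood is θ^(−n) for θ ≥ max(xᵢ), zero otherwise. Here max(xᵢ) = 4.27.
Posterior ∝ θ^(−3) · θ^(−4) = θ^(−7) on θ ≥ max(3.6, 4.27) = 4.27.
This density is strictly decreasing in θ, so the posterior mode lies at the lower boundary of the support.

θ̂_MAP = 4.27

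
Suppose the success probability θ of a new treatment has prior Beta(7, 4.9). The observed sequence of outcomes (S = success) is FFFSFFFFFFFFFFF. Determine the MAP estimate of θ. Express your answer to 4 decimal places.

Prior: Beta(7, 4.9).
Data: 1 success in 15 trials (from the sequence). The binomial likelihood contributes θ(1−θ)^14, so the posterior is Beta(7+1, 4.9+14) = Beta(8, 18.9).
For Beta(a, b) with a, b > 1 the mode is (a−1)/(a+b−2) = 7/24.9 ≈ 0.2811.

θ̂_MAP = 0.2811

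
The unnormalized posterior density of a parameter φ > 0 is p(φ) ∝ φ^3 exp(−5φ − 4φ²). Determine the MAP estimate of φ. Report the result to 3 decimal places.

φ̂_MAP = 0.375

ℓ'(φ) = 3/φ − 5 − 8φ. Setting this to zero and multiplying by φ: 8φ² + 5φ − 3 = 0.
φ = (−5 + √(5² + 4·8·3)) / (2·8) = (−5 + √121) / 16 = (−5 + 11)/16 = 3/8.
ℓ''(φ) = −3/φ² − 8 < 0, confirming a maximum.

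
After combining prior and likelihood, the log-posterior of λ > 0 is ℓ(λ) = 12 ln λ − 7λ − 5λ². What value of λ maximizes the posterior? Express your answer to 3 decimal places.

λ̂_MAP = 0.800

ℓ'(λ) = 12/λ − 7 − 10λ. Setting this to zero and multiplying by λ: 10λ² + 7λ − 12 = 0.
λ = (−7 + √(7² + 4·10·12)) / (2·10) = (−7 + √529) / 20 = (−7 + 23)/20 = 4/5.
ℓ''(λ) = −12/λ² − 10 < 0, confirming a maximum.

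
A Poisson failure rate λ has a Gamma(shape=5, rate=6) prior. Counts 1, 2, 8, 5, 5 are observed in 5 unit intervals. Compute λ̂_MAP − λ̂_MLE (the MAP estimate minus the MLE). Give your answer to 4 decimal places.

Σxᵢ = 21. Posterior is Gamma(26, 11); MAP = (26−1)/11 = 25/11 ≈ 2.27273.
MLE = x̄ = 21/5 ≈ 4.20000.
Difference = 25/11 − 21/5 = -106/55 ≈ -1.9273.

MAP − MLE = -1.9273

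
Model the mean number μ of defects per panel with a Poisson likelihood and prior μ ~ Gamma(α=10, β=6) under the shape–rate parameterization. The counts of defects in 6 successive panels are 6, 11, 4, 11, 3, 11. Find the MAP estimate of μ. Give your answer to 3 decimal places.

Σxᵢ = 6+11+4+11+3+11 = 46, with n = 6.
Posterior ∝ μ^9e^(−6μ) · μ^46e^(−6μ) = μ^55e^(−12μ), i.e. Gamma(shape=56, rate=12).
The mode of a Gamma(a, b) with a ≥ 1 (shape–rate) is (a−1)/b = 55/12 ≈ 4.583.

μ̂_MAP = 4.583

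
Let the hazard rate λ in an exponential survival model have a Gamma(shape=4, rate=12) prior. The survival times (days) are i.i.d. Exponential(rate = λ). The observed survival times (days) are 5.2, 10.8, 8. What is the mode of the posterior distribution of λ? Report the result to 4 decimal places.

λ̂_MAP = 0.1667

The Exponential(rate=λ) likelihood is ∝ λ^n e^(−λΣtᵢ). Here n = 3 and Σtᵢ = 5.2 + 10.8 + 8 = 24.
Posterior ∝ λ^3e^(−12λ) · λ^3e^(−24λ) = λ^6e^(−36λ), i.e. Gamma(7, 36).
Mode = (a−1)/b = 6/36 ≈ 0.1667.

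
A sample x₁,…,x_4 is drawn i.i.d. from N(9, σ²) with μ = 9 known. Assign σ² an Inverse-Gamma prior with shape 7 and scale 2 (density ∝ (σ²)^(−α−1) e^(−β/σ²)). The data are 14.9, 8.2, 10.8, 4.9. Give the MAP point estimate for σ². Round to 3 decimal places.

σ̂²_MAP = 2.975

Sum of squared deviations about the known mean: SS = (14.9−9)² + (8.2−9)² + (10.8−9)² + (4.9−9)² = 55.5.
The Normal likelihood contributes (σ²)^(−n/2) exp(−SS/(2σ²)), so the posterior is Inverse-Gamma(α + n/2, β + SS/2) = Inverse-Gamma(9, 29.75).
The mode of Inverse-Gamma(a, b) is b/(a+1) = 29.75/10 ≈ 2.975.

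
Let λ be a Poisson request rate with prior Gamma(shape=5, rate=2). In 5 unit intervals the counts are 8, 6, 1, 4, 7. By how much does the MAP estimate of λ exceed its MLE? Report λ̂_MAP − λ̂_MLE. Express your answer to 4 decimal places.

MAP − MLE = -0.9143

Σxᵢ = 26. Posterior is Gamma(31, 7); MAP = (31−1)/7 = 30/7 ≈ 4.28571.
MLE = x̄ = 26/5 ≈ 5.20000.
Difference = 30/7 − 26/5 = -32/35 ≈ -0.9143.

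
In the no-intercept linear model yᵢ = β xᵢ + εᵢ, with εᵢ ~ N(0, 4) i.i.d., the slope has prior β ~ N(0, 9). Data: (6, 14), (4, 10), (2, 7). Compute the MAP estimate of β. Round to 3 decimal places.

β̂_MAP = 2.445

log p(β | y) = −Σ(yᵢ − βxᵢ)²/(2·4) − β²/(2·9) + const.
Setting the derivative to zero: Σxᵢ(yᵢ − βxᵢ)/4 − β/9 = 0, so β = Σxᵢyᵢ / (Σxᵢ² + σ²/τ²).
Σxᵢyᵢ = 6·14 + 4·10 + 2·7 = 138; Σxᵢ² = 56; σ²/τ² = 4/9.
β̂_MAP = 138 / (56 + 4/9) = 138/(508/9) = 621/254 ≈ 2.445.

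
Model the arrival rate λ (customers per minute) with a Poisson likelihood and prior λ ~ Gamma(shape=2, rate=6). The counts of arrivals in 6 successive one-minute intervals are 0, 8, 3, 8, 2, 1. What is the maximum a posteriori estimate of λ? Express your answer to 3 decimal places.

λ̂_MAP = 1.917

Σxᵢ = 0+8+3+8+2+1 = 22, with n = 6.
Posterior ∝ λe^(−6λ) · λ^22e^(−6λ) = λ^23e^(−12λ), i.e. Gamma(shape=24, rate=12).
The mode of a Gamma(a, b) with a ≥ 1 (shape–rate) is (a−1)/b = 23/12 ≈ 1.917.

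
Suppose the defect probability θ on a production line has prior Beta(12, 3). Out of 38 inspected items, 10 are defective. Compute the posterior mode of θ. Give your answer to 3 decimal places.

Prior: Beta(12, 3).
Data: 10 successes in 38 trials. The binomial likelihood contributes θ^10(1−θ)^28, so the posterior is Beta(12+10, 3+28) = Beta(22, 31).
For Beta(a, b) with a, b > 1 the mode is (a−1)/(a+b−2) = 21/51 ≈ 0.412.

θ̂_MAP = 0.412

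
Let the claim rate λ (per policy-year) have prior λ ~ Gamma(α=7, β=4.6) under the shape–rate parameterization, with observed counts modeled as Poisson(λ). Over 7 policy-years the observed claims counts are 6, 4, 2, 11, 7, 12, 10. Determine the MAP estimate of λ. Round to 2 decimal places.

λ̂_MAP = 5.00

Σxᵢ = 6+4+2+11+7+12+10 = 52, with n = 7.
Posterior ∝ λ^6e^(−4.6λ) · λ^52e^(−7λ) = λ^58e^(−11.6λ), i.e. Gamma(shape=59, rate=11.6).
The mode of a Gamma(a, b) with a ≥ 1 (shape–rate) is (a−1)/b = 58/11.6 ≈ 5.00.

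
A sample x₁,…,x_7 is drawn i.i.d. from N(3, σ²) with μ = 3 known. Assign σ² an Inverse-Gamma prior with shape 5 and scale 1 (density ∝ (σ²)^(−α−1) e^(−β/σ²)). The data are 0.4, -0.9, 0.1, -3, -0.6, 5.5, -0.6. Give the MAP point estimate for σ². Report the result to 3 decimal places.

Sum of squared deviations about the known mean: SS = (0.4−3)² + (-0.9−3)² + (0.1−3)² + (-3−3)² + (-0.6−3)² + (5.5−3)² + (-0.6−3)² = 98.55.
The Normal likelihood contributes (σ²)^(−n/2) exp(−SS/(2σ²)), so the posterior is Inverse-Gamma(α + n/2, β + SS/2) = Inverse-Gamma(8.5, 50.275).
The mode of Inverse-Gamma(a, b) is b/(a+1) = 50.275/9.5 ≈ 5.292.

σ̂²_MAP = 5.292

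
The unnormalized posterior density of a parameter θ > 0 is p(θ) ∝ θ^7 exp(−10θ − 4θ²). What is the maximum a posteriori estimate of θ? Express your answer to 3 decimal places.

ℓ'(θ) = 7/θ − 10 − 8θ. Setting this to zero and multiplying by θ: 8θ² + 10θ − 7 = 0.
θ = (−10 + √(10² + 4·8·7)) / (2·8) = (−10 + √324) / 16 = (−10 + 18)/16 = 1/2.
ℓ''(θ) = −7/θ² − 8 < 0, confirming a maximum.

θ̂_MAP = 0.500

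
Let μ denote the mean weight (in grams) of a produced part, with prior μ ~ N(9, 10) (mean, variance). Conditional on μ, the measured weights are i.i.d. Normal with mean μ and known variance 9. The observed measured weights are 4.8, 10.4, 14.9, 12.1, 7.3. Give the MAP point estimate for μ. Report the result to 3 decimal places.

μ̂_MAP = 9.763

n = 5; x̄ = (4.8 + 10.4 + 14.9 + 12.1 + 7.3)/5 = 49.5/5 = 9.9.
For a Normal prior and Normal likelihood with known variance, the posterior is Normal; its mode equals its mean, the precision-weighted average.
Prior precision 1/σ₀² = 1/10 = 0.1; data precision n/σ² = 5/9.
μ̂ = (0.1·9 + (5/9)·9.9) / (0.1 + 5/9) = 6.4/(59/90) = 576/59 ≈ 9.763.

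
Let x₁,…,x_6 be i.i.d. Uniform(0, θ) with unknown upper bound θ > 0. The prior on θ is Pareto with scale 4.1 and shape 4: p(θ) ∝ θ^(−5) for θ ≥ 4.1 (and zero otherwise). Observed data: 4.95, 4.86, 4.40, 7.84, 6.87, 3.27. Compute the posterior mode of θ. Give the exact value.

The Uniform(0, θ) likelihood is θ^(−n) for θ ≥ max(xᵢ), zero otherwise. Here max(xᵢ) = 7.84.
Posterior ∝ θ^(−5) · θ^(−6) = θ^(−11) on θ ≥ max(4.1, 7.84) = 7.84.
This density is strictly decreasing in θ, so the posterior mode lies at the lower boundary of the support.

θ̂_MAP = 7.84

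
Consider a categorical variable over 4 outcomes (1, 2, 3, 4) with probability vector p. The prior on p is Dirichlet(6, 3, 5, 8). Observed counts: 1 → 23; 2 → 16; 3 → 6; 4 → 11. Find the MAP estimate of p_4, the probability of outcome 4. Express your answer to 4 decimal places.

MAP estimate: 0.2432

The posterior is Dirichlet(αᵢ + nᵢ) = Dirichlet(29, 19, 11, 19).
For a Dirichlet(a₁,…,a_K) with all aᵢ > 1, the mode has j-th component (aⱼ − 1)/(Σaᵢ − K).
Here Σaᵢ = 78 and K = 4, so p_4 = (19 − 1)/(78 − 4) = 18/74 ≈ 0.2432.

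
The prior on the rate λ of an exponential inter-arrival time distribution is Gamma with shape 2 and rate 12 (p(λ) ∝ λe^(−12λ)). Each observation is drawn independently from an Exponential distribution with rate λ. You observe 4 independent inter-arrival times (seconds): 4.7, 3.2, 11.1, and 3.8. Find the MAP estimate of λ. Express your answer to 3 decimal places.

The Exponential(rate=λ) likelihood is ∝ λ^n e^(−λΣtᵢ). Here n = 4 and Σtᵢ = 4.7 + 3.2 + 11.1 + 3.8 = 22.8.
Posterior ∝ λe^(−12λ) · λ^4e^(−22.8λ) = λ^5e^(−34.8λ), i.e. Gamma(6, 34.8).
Mode = (a−1)/b = 5/34.8 ≈ 0.144.

λ̂_MAP = 0.144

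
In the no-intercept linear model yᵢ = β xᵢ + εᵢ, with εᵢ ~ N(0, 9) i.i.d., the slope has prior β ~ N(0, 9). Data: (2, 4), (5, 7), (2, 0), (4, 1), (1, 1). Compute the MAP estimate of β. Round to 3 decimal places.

log p(β | y) = −Σ(yᵢ − βxᵢ)²/(2·9) − β²/(2·9) + const.
Setting the derivative to zero: Σxᵢ(yᵢ − βxᵢ)/9 − β/9 = 0, so β = Σxᵢyᵢ / (Σxᵢ² + σ²/τ²).
Σxᵢyᵢ = 2·4 + 5·7 + 2·0 + 4·1 + 1·1 = 48; Σxᵢ² = 50; σ²/τ² = 1.
β̂_MAP = 48 / (50 + 1) = 48/51 ≈ 0.941.

β̂_MAP = 0.941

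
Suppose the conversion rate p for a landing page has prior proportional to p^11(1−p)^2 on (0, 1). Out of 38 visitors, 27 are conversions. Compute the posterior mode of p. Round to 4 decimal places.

The prior density ∝ p^11(1−p)^2 is the kernel of Beta(12, 3).
Data: 27 successes in 38 trials. The binomial likelihood contributes p^27(1−p)^11, so the posterior is Beta(12+27, 3+11) = Beta(39, 14).
For Beta(a, b) with a, b > 1 the mode is (a−1)/(a+b−2) = 38/51 ≈ 0.7451.

p̂_MAP = 0.7451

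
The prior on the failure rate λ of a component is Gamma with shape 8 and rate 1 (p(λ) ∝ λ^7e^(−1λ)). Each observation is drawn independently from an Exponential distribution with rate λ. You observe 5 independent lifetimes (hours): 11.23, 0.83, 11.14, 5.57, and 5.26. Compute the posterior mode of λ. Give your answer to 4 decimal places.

λ̂_MAP = 0.3426

The Exponential(rate=λ) likelihood is ∝ λ^n e^(−λΣtᵢ). Here n = 5 and Σtᵢ = 11.23 + 0.83 + 11.14 + 5.57 + 5.26 = 34.03.
Posterior ∝ λ^7e^(−1λ) · λ^5e^(−34.03λ) = λ^12e^(−35.03λ), i.e. Gamma(13, 35.03).
Mode = (a−1)/b = 12/35.03 ≈ 0.3426.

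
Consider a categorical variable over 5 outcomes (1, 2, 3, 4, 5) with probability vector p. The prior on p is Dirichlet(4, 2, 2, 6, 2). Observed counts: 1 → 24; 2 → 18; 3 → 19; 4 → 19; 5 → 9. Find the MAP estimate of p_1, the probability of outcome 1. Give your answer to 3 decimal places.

The posterior is Dirichlet(αᵢ + nᵢ) = Dirichlet(28, 20, 21, 25, 11).
For a Dirichlet(a₁,…,a_K) with all aᵢ > 1, the mode has j-th component (aⱼ − 1)/(Σaᵢ − K).
Here Σaᵢ = 105 and K = 5, so p_1 = (28 − 1)/(105 − 5) = 27/100 ≈ 0.270.

MAP estimate: 0.270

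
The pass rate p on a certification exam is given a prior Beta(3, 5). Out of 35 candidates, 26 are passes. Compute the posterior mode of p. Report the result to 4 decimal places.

Prior: Beta(3, 5).
Data: 26 successes in 35 trials. The binomial likelihood contributes p^26(1−p)^9, so the posterior is Beta(3+26, 5+9) = Beta(29, 14).
For Beta(a, b) with a, b > 1 the mode is (a−1)/(a+b−2) = 28/41 ≈ 0.6829.

p̂_MAP = 0.6829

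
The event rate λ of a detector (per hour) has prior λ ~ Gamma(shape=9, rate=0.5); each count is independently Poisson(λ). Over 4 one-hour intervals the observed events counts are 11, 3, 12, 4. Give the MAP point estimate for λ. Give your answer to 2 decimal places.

Σxᵢ = 11+3+12+4 = 30, with n = 4.
Posterior ∝ λ^8e^(−0.5λ) · λ^30e^(−4λ) = λ^38e^(−4.5λ), i.e. Gamma(shape=39, rate=4.5).
The mode of a Gamma(a, b) with a ≥ 1 (shape–rate) is (a−1)/b = 38/4.5 ≈ 8.44.

λ̂_MAP = 8.44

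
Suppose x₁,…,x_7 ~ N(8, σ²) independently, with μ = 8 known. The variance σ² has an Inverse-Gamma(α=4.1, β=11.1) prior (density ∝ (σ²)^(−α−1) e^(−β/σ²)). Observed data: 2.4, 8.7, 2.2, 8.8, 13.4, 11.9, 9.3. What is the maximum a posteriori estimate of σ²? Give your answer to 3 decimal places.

Sum of squared deviations about the known mean: SS = (2.4−8)² + (8.7−8)² + (2.2−8)² + (8.8−8)² + (13.4−8)² + (11.9−8)² + (9.3−8)² = 112.19.
The Normal likelihood contributes (σ²)^(−n/2) exp(−SS/(2σ²)), so the posterior is Inverse-Gamma(α + n/2, β + SS/2) = Inverse-Gamma(7.6, 67.195).
The mode of Inverse-Gamma(a, b) is b/(a+1) = 67.195/8.6 ≈ 7.813.

σ̂²_MAP = 7.813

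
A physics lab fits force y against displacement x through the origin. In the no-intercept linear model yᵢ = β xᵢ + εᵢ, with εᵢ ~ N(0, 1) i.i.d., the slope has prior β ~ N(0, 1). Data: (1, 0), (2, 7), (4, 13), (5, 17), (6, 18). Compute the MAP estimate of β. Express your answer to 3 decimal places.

log p(β | y) = −Σ(yᵢ − βxᵢ)²/(2·1) − β²/(2·1) + const.
Setting the derivative to zero: Σxᵢ(yᵢ − βxᵢ)/1 − β/1 = 0, so β = Σxᵢyᵢ / (Σxᵢ² + σ²/τ²).
Σxᵢyᵢ = 1·0 + 2·7 + 4·13 + 5·17 + 6·18 = 259; Σxᵢ² = 82; σ²/τ² = 1.
β̂_MAP = 259 / (82 + 1) = 259/83 ≈ 3.120.

β̂_MAP = 3.120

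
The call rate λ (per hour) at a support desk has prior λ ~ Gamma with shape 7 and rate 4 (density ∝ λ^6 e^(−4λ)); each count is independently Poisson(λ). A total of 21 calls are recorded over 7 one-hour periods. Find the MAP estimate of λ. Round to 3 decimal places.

λ̂_MAP = 2.455

Σxᵢ = 21, n = 7.
Posterior ∝ λ^6e^(−4λ) · λ^21e^(−7λ) = λ^27e^(−11λ), i.e. Gamma(shape=28, rate=11).
The mode of a Gamma(a, b) with a ≥ 1 (shape–rate) is (a−1)/b = 27/11 ≈ 2.455.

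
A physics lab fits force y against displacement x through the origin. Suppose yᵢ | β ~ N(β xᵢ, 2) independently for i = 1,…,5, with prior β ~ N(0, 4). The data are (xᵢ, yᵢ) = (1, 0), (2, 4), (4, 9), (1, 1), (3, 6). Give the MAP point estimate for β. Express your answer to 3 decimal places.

β̂_MAP = 2.000

log p(β | y) = −Σ(yᵢ − βxᵢ)²/(2·2) − β²/(2·4) + const.
Setting the derivative to zero: Σxᵢ(yᵢ − βxᵢ)/2 − β/4 = 0, so β = Σxᵢyᵢ / (Σxᵢ² + σ²/τ²).
Σxᵢyᵢ = 1·0 + 2·4 + 4·9 + 1·1 + 3·6 = 63; Σxᵢ² = 31; σ²/τ² = 0.5.
β̂_MAP = 63 / (31 + 0.5) = 63/31.5 ≈ 2.000.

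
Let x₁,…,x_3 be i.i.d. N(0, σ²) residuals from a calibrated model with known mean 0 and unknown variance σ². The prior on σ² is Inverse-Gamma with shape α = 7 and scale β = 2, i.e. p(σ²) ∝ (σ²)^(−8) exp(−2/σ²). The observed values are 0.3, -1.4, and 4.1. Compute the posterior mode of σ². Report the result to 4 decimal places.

Sum of squared deviations about the known mean: SS = (0.3−0)² + (-1.4−0)² + (4.1−0)² = 18.86.
The Normal likelihood contributes (σ²)^(−n/2) exp(−SS/(2σ²)), so the posterior is Inverse-Gamma(α + n/2, β + SS/2) = Inverse-Gamma(8.5, 11.43).
The mode of Inverse-Gamma(a, b) is b/(a+1) = 11.43/9.5 ≈ 1.2032.

σ̂²_MAP = 1.2032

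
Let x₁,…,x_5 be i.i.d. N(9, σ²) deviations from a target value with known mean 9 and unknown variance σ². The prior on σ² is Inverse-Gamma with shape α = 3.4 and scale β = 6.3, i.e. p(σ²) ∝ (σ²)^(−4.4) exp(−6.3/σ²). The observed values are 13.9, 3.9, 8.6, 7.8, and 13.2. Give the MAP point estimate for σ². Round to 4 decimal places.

σ̂²_MAP = 5.9319

Sum of squared deviations about the known mean: SS = (13.9−9)² + (3.9−9)² + (8.6−9)² + (7.8−9)² + (13.2−9)² = 69.26.
The Normal likelihood contributes (σ²)^(−n/2) exp(−SS/(2σ²)), so the posterior is Inverse-Gamma(α + n/2, β + SS/2) = Inverse-Gamma(5.9, 40.93).
The mode of Inverse-Gamma(a, b) is b/(a+1) = 40.93/6.9 ≈ 5.9319.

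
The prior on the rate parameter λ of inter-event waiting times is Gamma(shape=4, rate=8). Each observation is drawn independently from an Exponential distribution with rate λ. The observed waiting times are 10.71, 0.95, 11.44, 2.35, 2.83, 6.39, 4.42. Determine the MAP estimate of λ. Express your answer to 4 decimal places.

The Exponential(rate=λ) likelihood is ∝ λ^n e^(−λΣtᵢ). Here n = 7 and Σtᵢ = 10.71 + 0.95 + 11.44 + 2.35 + 2.83 + 6.39 + 4.42 = 39.09.
Posterior ∝ λ^3e^(−8λ) · λ^7e^(−39.09λ) = λ^10e^(−47.09λ), i.e. Gamma(11, 47.09).
Mode = (a−1)/b = 10/47.09 ≈ 0.2124.

λ̂_MAP = 0.2124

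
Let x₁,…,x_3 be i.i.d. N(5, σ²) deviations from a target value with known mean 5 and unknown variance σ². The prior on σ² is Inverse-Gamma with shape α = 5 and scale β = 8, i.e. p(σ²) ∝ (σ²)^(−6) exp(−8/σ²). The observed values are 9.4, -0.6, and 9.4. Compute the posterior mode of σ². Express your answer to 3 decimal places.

Sum of squared deviations about the known mean: SS = (9.4−5)² + (-0.6−5)² + (9.4−5)² = 70.08.
The Normal likelihood contributes (σ²)^(−n/2) exp(−SS/(2σ²)), so the posterior is Inverse-Gamma(α + n/2, β + SS/2) = Inverse-Gamma(6.5, 43.04).
The mode of Inverse-Gamma(a, b) is b/(a+1) = 43.04/7.5 ≈ 5.739.

σ̂²_MAP = 5.739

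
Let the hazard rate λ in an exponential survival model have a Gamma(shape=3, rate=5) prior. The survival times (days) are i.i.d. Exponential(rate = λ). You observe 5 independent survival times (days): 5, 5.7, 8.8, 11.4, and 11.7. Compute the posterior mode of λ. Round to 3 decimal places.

λ̂_MAP = 0.147

The Exponential(rate=λ) likelihood is ∝ λ^n e^(−λΣtᵢ). Here n = 5 and Σtᵢ = 5 + 5.7 + 8.8 + 11.4 + 11.7 = 42.6.
Posterior ∝ λ^2e^(−5λ) · λ^5e^(−42.6λ) = λ^7e^(−47.6λ), i.e. Gamma(8, 47.6).
Mode = (a−1)/b = 7/47.6 ≈ 0.147.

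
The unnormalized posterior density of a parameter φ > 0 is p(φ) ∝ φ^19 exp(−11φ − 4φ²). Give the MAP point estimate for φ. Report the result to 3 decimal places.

φ̂_MAP = 1.000

ℓ'(φ) = 19/φ − 11 − 8φ. Setting this to zero and multiplying by φ: 8φ² + 11φ − 19 = 0.
φ = (−11 + √(11² + 4·8·19)) / (2·8) = (−11 + √729) / 16 = (−11 + 27)/16 = 1.
ℓ''(φ) = −19/φ² − 8 < 0, confirming a maximum.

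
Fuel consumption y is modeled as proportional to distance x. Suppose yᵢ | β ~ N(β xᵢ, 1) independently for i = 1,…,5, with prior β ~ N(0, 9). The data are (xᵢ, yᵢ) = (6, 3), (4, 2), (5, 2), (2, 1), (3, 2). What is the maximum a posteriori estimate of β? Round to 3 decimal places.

β̂_MAP = 0.488

log p(β | y) = −Σ(yᵢ − βxᵢ)²/(2·1) − β²/(2·9) + const.
Setting the derivative to zero: Σxᵢ(yᵢ − βxᵢ)/1 − β/9 = 0, so β = Σxᵢyᵢ / (Σxᵢ² + σ²/τ²).
Σxᵢyᵢ = 6·3 + 4·2 + 5·2 + 2·1 + 3·2 = 44; Σxᵢ² = 90; σ²/τ² = 1/9.
β̂_MAP = 44 / (90 + 1/9) = 44/(811/9) = 396/811 ≈ 0.488.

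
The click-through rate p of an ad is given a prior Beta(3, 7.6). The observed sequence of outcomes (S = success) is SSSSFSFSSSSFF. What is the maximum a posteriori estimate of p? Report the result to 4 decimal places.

Prior: Beta(3, 7.6).
Data: 9 successes in 13 trials (from the sequence). The binomial likelihood contributes p^9(1−p)^4, so the posterior is Beta(3+9, 7.6+4) = Beta(12, 11.6).
For Beta(a, b) with a, b > 1 the mode is (a−1)/(a+b−2) = 11/21.6 ≈ 0.5093.

p̂_MAP = 0.5093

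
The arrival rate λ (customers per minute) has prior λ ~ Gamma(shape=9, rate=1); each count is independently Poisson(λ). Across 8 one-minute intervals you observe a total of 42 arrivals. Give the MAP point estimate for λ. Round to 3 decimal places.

λ̂_MAP = 5.556

Σxᵢ = 42, n = 8.
Posterior ∝ λ^8e^(−1λ) · λ^42e^(−8λ) = λ^50e^(−9λ), i.e. Gamma(shape=51, rate=9).
The mode of a Gamma(a, b) with a ≥ 1 (shape–rate) is (a−1)/b = 50/9 ≈ 5.556.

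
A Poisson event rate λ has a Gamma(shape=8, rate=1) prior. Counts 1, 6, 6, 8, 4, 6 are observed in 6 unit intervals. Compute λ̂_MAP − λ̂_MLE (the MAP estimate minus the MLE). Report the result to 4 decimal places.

MAP − MLE = 0.2619

Σxᵢ = 31. Posterior is Gamma(39, 7); MAP = (39−1)/7 = 38/7 ≈ 5.42857.
MLE = x̄ = 31/6 ≈ 5.16667.
Difference = 38/7 − 31/6 = 11/42 ≈ 0.2619.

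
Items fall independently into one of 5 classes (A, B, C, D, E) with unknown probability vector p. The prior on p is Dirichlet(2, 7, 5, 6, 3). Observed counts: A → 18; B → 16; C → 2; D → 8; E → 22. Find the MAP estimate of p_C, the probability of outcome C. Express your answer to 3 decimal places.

MAP estimate of p_C = 0.071

The posterior is Dirichlet(αᵢ + nᵢ) = Dirichlet(20, 23, 7, 14, 25).
For a Dirichlet(a₁,…,a_K) with all aᵢ > 1, the mode has j-th component (aⱼ − 1)/(Σaᵢ − K).
Here Σaᵢ = 89 and K = 5, so p_C = (7 − 1)/(89 − 5) = 6/84 ≈ 0.071.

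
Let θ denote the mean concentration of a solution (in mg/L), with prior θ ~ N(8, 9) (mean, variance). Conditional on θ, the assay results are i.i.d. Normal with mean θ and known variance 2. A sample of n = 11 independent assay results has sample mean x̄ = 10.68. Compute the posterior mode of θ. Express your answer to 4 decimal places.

n = 11, x̄ = 10.68.
For a Normal prior and Normal likelihood with known variance, the posterior is Normal; its mode equals its mean, the precision-weighted average.
Prior precision 1/σ₀² = 1/9; data precision n/σ² = 11/2 = 5.5.
θ̂ = ((1/9)·8 + 5.5·10.68) / (1/9 + 5.5) = (26833/450)/(101/18) = 26833/2525 ≈ 10.6269.

θ̂_MAP = 10.6269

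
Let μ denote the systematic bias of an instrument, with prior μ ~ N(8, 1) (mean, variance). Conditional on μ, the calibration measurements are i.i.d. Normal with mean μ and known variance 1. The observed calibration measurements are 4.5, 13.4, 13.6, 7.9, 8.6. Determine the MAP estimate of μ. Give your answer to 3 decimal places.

μ̂_MAP = 9.333

n = 5; x̄ = (4.5 + 13.4 + 13.6 + 7.9 + 8.6)/5 = 48/5 = 9.6.
For a Normal prior and Normal likelihood with known variance, the posterior is Normal; its mode equals its mean, the precision-weighted average.
Prior precision 1/σ₀² = 1/1 = 1; data precision n/σ² = 5/1 = 5.
μ̂ = (1·8 + 5·9.6) / (1 + 5) = 56/6 = 28/3 ≈ 9.333.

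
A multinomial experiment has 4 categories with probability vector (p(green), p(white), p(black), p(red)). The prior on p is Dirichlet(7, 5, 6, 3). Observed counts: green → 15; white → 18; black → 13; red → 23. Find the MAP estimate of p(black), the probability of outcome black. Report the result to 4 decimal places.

The posterior is Dirichlet(αᵢ + nᵢ) = Dirichlet(22, 23, 19, 26).
For a Dirichlet(a₁,…,a_K) with all aᵢ > 1, the mode has j-th component (aⱼ − 1)/(Σaᵢ − K).
Here Σaᵢ = 90 and K = 4, so p(black) = (19 − 1)/(90 − 4) = 18/86 ≈ 0.2093.

MAP estimate of p(black) = 0.2093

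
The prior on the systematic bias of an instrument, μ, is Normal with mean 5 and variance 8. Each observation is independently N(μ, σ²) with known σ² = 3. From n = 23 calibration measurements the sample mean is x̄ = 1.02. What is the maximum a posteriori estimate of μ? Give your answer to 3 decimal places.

n = 23, x̄ = 1.02.
For a Normal prior and Normal likelihood with known variance, the posterior is Normal; its mode equals its mean, the precision-weighted average.
Prior precision 1/σ₀² = 1/8 = 0.125; data precision n/σ² = 23/3.
μ̂ = (0.125·5 + (23/3)·1.02) / (0.125 + 23/3) = 8.445/(187/24) = 5067/4675 ≈ 1.084.

μ̂_MAP = 1.084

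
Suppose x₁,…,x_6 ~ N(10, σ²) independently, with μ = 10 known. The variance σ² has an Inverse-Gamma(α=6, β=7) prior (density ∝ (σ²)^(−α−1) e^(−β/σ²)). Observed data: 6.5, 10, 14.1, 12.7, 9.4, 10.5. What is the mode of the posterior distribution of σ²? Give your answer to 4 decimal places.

σ̂²_MAP = 2.5480

Sum of squared deviations about the known mean: SS = (6.5−10)² + (10−10)² + (14.1−10)² + (12.7−10)² + (9.4−10)² + (10.5−10)² = 36.96.
The Normal likelihood contributes (σ²)^(−n/2) exp(−SS/(2σ²)), so the posterior is Inverse-Gamma(α + n/2, β + SS/2) = Inverse-Gamma(9, 25.48).
The mode of Inverse-Gamma(a, b) is b/(a+1) = 25.48/10 ≈ 2.5480.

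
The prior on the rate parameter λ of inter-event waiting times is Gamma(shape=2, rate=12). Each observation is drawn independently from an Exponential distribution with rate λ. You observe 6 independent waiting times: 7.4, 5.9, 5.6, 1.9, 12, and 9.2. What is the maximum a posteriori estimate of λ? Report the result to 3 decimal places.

λ̂_MAP = 0.130

The Exponential(rate=λ) likelihood is ∝ λ^n e^(−λΣtᵢ). Here n = 6 and Σtᵢ = 7.4 + 5.9 + 5.6 + 1.9 + 12 + 9.2 = 42.
Posterior ∝ λe^(−12λ) · λ^6e^(−42λ) = λ^7e^(−54λ), i.e. Gamma(8, 54).
Mode = (a−1)/b = 7/54 ≈ 0.130.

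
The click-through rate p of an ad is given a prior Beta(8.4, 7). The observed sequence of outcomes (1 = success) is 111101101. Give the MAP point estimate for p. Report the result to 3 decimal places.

Prior: Beta(8.4, 7).
Data: 7 successes in 9 trials (from the sequence). The binomial likelihood contributes p^7(1−p)^2, so the posterior is Beta(8.4+7, 7+2) = Beta(15.4, 9).
For Beta(a, b) with a, b > 1 the mode is (a−1)/(a+b−2) = 14.4/22.4 ≈ 0.643.

p̂_MAP = 0.643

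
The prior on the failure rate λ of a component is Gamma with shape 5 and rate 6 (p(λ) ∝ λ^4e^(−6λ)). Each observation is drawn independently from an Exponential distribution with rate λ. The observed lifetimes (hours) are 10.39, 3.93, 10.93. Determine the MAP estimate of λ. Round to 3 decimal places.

The Exponential(rate=λ) likelihood is ∝ λ^n e^(−λΣtᵢ). Here n = 3 and Σtᵢ = 10.39 + 3.93 + 10.93 = 25.25.
Posterior ∝ λ^4e^(−6λ) · λ^3e^(−25.25λ) = λ^7e^(−31.25λ), i.e. Gamma(8, 31.25).
Mode = (a−1)/b = 7/31.25 ≈ 0.224.

λ̂_MAP = 0.224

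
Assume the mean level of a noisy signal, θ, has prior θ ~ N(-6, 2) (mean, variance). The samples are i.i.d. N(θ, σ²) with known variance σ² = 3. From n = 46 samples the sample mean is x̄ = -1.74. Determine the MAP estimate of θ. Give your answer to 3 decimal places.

θ̂_MAP = -1.875

n = 46, x̄ = -1.74.
For a Normal prior and Normal likelihood with known variance, the posterior is Normal; its mode equals its mean, the precision-weighted average.
Prior precision 1/σ₀² = 1/2 = 0.5; data precision n/σ² = 46/3.
θ̂ = (0.5·(-6) + (46/3)·(-1.74)) / (0.5 + 46/3) = (-29.68)/(95/6) = -4452/2375 ≈ -1.875.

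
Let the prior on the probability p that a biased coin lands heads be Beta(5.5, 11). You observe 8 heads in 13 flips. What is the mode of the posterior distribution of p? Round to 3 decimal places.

Prior: Beta(5.5, 11).
Data: 8 successes in 13 trials. The binomial likelihood contributes p^8(1−p)^5, so the posterior is Beta(5.5+8, 11+5) = Beta(13.5, 16).
For Beta(a, b) with a, b > 1 the mode is (a−1)/(a+b−2) = 12.5/27.5 ≈ 0.455.

p̂_MAP = 0.455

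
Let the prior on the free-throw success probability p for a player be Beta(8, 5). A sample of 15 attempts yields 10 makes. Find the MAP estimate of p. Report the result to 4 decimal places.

p̂_MAP = 0.6538

Prior: Beta(8, 5).
Data: 10 successes in 15 trials. The binomial likelihood contributes p^10(1−p)^5, so the posterior is Beta(8+10, 5+5) = Beta(18, 10).
For Beta(a, b) with a, b > 1 the mode is (a−1)/(a+b−2) = 17/26 ≈ 0.6538.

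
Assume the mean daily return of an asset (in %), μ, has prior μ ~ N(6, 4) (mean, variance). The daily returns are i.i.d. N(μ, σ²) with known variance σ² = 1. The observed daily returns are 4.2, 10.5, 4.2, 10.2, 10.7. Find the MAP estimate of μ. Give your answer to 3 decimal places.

n = 5; x̄ = (4.2 + 10.5 + 4.2 + 10.2 + 10.7)/5 = 39.8/5 = 7.96.
For a Normal prior and Normal likelihood with known variance, the posterior is Normal; its mode equals its mean, the precision-weighted average.
Prior precision 1/σ₀² = 1/4 = 0.25; data precision n/σ² = 5/1 = 5.
μ̂ = (0.25·6 + 5·7.96) / (0.25 + 5) = 41.3/5.25 = 118/15 ≈ 7.867.

μ̂_MAP = 7.867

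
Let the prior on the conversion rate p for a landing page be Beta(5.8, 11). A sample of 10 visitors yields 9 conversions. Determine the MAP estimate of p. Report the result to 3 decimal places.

p̂_MAP = 0.556

Prior: Beta(5.8, 11).
Data: 9 successes in 10 trials. The binomial likelihood contributes p^9(1−p)^1, so the posterior is Beta(5.8+9, 11+1) = Beta(14.8, 12).
For Beta(a, b) with a, b > 1 the mode is (a−1)/(a+b−2) = 13.8/24.8 ≈ 0.556.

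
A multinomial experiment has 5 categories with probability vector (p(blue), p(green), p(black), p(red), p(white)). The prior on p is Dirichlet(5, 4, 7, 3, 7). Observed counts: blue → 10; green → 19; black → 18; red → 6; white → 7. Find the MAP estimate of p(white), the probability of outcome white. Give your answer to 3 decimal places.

MAP estimate of p(white) = 0.160

The posterior is Dirichlet(αᵢ + nᵢ) = Dirichlet(15, 23, 25, 9, 14).
For a Dirichlet(a₁,…,a_K) with all aᵢ > 1, the mode has j-th component (aⱼ − 1)/(Σaᵢ − K).
Here Σaᵢ = 86 and K = 5, so p(white) = (14 − 1)/(86 − 5) = 13/81 ≈ 0.160.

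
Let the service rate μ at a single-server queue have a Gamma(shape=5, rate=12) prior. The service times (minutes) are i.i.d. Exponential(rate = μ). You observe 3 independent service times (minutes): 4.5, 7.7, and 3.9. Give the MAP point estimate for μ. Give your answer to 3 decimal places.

The Exponential(rate=μ) likelihood is ∝ μ^n e^(−μΣtᵢ). Here n = 3 and Σtᵢ = 4.5 + 7.7 + 3.9 = 16.1.
Posterior ∝ μ^4e^(−12μ) · μ^3e^(−16.1μ) = μ^7e^(−28.1μ), i.e. Gamma(8, 28.1).
Mode = (a−1)/b = 7/28.1 ≈ 0.249.

μ̂_MAP = 0.249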